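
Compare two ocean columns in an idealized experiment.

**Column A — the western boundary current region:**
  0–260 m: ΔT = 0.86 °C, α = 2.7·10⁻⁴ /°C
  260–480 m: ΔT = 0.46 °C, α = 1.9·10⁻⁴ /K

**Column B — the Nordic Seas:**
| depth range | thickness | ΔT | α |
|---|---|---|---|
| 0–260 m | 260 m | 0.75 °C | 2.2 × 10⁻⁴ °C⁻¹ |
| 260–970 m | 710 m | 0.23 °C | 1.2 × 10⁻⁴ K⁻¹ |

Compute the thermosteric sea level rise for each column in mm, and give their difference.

Δh_A ≈ 80 mm, Δh_B ≈ 62 mm; difference ≈ 17 mm

A Layer 1: 260 × 2.7×10⁻⁴ × 0.86 = 0.060372 m
A 0.46 × 1.9×10⁻⁴ × 220 = 0.019228 m
A total: 0.07960 m
B 0–260 m: 0.75 × 2.2×10⁻⁴ × 260 = 0.04290 m
B 0.23 × 1.2×10⁻⁴ × 710 = 0.019596 m
B total: 0.062496 m
Difference: 0.07960 − 0.062496 = 0.017104 m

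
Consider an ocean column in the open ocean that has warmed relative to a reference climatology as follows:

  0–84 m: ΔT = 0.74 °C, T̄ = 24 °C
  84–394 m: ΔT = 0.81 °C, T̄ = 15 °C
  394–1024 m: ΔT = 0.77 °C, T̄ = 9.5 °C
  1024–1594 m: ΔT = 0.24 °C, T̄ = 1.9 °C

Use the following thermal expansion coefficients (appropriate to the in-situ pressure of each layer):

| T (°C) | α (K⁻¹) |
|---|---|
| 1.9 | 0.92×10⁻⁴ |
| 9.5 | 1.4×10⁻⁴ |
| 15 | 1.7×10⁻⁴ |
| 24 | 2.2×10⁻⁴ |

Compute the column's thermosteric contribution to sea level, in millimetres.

Layer 1 at 24 °C → α = 2.2×10⁻⁴ K⁻¹
Layer 2 at 15 °C → α = 1.7×10⁻⁴ K⁻¹
Layer 3 at 9.5 °C → α = 1.4×10⁻⁴ K⁻¹
Layer 4 at 1.9 °C → α = 0.92×10⁻⁴ K⁻¹
2.2×10⁻⁴ × 84 × 0.74 = 0.0136752 m
84–394 m: 0.81 × 1.7×10⁻⁴ × 310 = 0.042687 m
394–1024 m: 1.4×10⁻⁴ × 630 × 0.77 = 0.067914 m
1024–1594 m: 0.92×10⁻⁴ × 570 × 0.24 = 0.0125856 m
Δh = 0.0136752 + 0.042687 + 0.067914 + 0.0125856 = 0.1368618 m

Δh ≈ 137 mm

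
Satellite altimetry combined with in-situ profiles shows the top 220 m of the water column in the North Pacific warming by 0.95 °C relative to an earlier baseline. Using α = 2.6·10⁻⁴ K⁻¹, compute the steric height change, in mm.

Δh = αΔT·H = 2.6×10⁻⁴ × 0.95 × 220 = 0.05434 m

54.3 mm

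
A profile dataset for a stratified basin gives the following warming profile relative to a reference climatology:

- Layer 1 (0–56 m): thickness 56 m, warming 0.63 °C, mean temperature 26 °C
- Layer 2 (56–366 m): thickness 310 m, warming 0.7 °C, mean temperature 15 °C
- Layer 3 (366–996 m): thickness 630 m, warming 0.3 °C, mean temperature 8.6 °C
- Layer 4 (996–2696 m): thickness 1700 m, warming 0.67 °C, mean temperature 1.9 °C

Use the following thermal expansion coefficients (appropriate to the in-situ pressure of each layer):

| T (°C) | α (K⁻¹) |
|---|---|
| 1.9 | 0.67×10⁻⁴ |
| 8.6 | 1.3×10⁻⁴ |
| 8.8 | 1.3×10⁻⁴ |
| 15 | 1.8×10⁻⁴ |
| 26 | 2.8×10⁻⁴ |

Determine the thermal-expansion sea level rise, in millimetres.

Layer 1 at 26 °C → α = 2.8×10⁻⁴ K⁻¹
Layer 2 at 15 °C → α = 1.8×10⁻⁴ K⁻¹
Layer 3 at 8.6 °C → α = 1.3×10⁻⁴ K⁻¹
Layer 4 at 1.9 °C → α = 0.67×10⁻⁴ K⁻¹
0.63 × 56 × 2.8×10⁻⁴ = 0.0098784 m
Layer 2: 310 × 1.8×10⁻⁴ × 0.7 = 0.03906 m
366–996 m: 1.3×10⁻⁴ × 0.3 × 630 = 0.02457 m
996–2696 m: 0.67 × 1700 × 0.67×10⁻⁴ = 0.076313 m
Δh = 0.0098784 + 0.03906 + 0.02457 + 0.076313 = 0.1498214 m

Δh ≈ 150 mm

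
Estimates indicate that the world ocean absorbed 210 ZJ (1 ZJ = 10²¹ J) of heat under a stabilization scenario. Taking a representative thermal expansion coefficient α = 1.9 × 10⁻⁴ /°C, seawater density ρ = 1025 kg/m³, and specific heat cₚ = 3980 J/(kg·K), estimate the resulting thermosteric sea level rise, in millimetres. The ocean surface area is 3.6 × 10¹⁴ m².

Δh = 27 mm

Per unit area: Q = 210×10²¹ / (3.6×10¹⁴) ≈ 5.833×10⁸ J/m²
Δh = αQ/(ρcₚ) = 1.9×10⁻⁴ × 5.833×10⁸ / (1025 × 3980) ≈ 0.027167 m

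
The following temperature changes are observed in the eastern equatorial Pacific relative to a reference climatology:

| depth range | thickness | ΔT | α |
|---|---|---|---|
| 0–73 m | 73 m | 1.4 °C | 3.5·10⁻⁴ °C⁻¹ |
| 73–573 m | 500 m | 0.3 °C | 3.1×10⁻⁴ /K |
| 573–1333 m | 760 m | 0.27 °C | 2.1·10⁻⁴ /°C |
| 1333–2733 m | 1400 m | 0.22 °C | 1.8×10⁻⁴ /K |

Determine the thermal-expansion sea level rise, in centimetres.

18 cm of thermosteric rise

0–73 m: 1.4 × 73 × 3.5×10⁻⁴ = 0.03577 m
Layer 2: 3.1×10⁻⁴ × 500 × 0.3 = 0.04650 m
2.1×10⁻⁴ × 0.27 × 760 = 0.043092 m
1.8×10⁻⁴ × 1400 × 0.22 = 0.05544 m
Δh = 0.03577 + 0.04650 + 0.043092 + 0.05544 = 0.180802 m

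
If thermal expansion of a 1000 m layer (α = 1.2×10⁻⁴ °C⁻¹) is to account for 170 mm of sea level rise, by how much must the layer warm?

about 1.42 °C

ΔT = Δh/(αH) = 0.17 / (1.2×10⁻⁴ × 1000) ≈ 1.417 °C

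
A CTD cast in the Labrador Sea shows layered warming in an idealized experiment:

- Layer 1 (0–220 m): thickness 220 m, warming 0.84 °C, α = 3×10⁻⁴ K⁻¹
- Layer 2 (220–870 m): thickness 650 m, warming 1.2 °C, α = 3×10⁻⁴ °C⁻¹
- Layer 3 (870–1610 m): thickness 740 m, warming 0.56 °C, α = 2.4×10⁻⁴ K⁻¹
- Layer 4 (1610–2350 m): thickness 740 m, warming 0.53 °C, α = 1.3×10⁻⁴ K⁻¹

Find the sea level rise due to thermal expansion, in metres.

0.440 m

0.84 × 3×10⁻⁴ × 220 = 0.05544 m
Layer 2: 650 × 3×10⁻⁴ × 1.2 = 0.23400 m
870–1610 m: 740 × 0.56 × 2.4×10⁻⁴ = 0.099456 m
1610–2350 m: 740 × 1.3×10⁻⁴ × 0.53 = 0.050986 m
Δh = 0.05544 + 0.23400 + 0.099456 + 0.050986 = 0.439882 m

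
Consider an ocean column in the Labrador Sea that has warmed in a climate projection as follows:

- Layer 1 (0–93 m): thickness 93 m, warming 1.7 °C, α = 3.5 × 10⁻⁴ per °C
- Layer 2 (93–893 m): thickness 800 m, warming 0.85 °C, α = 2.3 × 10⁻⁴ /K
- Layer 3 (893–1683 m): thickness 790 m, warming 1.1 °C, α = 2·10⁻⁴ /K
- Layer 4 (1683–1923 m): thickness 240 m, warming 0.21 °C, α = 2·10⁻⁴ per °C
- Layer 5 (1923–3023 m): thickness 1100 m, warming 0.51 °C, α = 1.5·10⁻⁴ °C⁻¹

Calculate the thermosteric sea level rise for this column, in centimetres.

Layer 1: 93 × 1.7 × 3.5×10⁻⁴ = 0.055335 m
800 × 2.3×10⁻⁴ × 0.85 = 0.15640 m
Layer 3: 1.1 × 2×10⁻⁴ × 790 = 0.17380 m
1683–1923 m: 0.21 × 240 × 2×10⁻⁴ = 0.01008 m
1923–3023 m: 1.5×10⁻⁴ × 1100 × 0.51 = 0.08415 m
Δh = 0.055335 + 0.15640 + 0.17380 + 0.01008 + 0.08415 = 0.479765 m ≈ 48.0 cm

48.0 cm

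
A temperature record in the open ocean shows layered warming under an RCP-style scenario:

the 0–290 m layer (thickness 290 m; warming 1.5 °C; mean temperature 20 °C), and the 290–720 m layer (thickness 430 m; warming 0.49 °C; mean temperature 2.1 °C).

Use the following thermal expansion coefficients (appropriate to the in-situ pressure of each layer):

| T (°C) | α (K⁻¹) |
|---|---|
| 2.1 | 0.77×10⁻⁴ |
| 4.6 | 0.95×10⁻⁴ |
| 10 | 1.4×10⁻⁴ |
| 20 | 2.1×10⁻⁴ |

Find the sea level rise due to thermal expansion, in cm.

Layer 1 at 20 °C → α = 2.1×10⁻⁴ K⁻¹
Layer 2 at 2.1 °C → α = 0.77×10⁻⁴ K⁻¹
0–290 m: 1.5 × 2.1×10⁻⁴ × 290 = 0.09135 m
430 × 0.49 × 0.77×10⁻⁴ = 0.0162239 m
Δh = 0.09135 + 0.0162239 = 0.1075739 m

about 10.8 cm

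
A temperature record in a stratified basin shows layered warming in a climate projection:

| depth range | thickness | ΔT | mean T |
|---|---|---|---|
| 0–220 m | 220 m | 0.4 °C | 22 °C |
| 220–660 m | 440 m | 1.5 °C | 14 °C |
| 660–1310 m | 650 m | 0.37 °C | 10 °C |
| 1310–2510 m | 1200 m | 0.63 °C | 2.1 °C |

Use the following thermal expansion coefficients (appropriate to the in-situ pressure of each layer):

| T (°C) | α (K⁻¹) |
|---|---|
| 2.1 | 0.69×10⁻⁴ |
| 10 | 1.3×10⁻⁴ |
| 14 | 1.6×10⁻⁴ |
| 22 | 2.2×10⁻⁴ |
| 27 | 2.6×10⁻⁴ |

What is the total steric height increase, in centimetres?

Δh = 20.8 cm

Layer 1 at 22 °C → α = 2.2×10⁻⁴ K⁻¹
Layer 2 at 14 °C → α = 1.6×10⁻⁴ K⁻¹
Layer 3 at 10 °C → α = 1.3×10⁻⁴ K⁻¹
Layer 4 at 2.1 °C → α = 0.69×10⁻⁴ K⁻¹
220 × 0.4 × 2.2×10⁻⁴ = 0.01936 m
220–660 m: 440 × 1.5 × 1.6×10⁻⁴ = 0.10560 m
660–1310 m: 1.3×10⁻⁴ × 0.37 × 650 = 0.031265 m
Layer 4: 1200 × 0.63 × 0.69×10⁻⁴ = 0.052164 m
Δh = 0.01936 + 0.10560 + 0.031265 + 0.052164 = 0.208389 m ≈ 20.8 cm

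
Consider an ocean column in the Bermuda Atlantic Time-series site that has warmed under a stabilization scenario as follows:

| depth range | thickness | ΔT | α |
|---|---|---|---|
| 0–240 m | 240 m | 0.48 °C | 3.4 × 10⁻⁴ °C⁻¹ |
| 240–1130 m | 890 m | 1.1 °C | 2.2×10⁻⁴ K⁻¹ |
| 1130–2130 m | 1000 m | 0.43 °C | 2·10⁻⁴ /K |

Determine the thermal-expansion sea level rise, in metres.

240 × 3.4×10⁻⁴ × 0.48 = 0.039168 m
2.2×10⁻⁴ × 890 × 1.1 = 0.21538 m
0.43 × 1000 × 2×10⁻⁴ = 0.08600 m
Δh = 0.039168 + 0.21538 + 0.08600 = 0.340548 m

Δh ≈ 0.34 m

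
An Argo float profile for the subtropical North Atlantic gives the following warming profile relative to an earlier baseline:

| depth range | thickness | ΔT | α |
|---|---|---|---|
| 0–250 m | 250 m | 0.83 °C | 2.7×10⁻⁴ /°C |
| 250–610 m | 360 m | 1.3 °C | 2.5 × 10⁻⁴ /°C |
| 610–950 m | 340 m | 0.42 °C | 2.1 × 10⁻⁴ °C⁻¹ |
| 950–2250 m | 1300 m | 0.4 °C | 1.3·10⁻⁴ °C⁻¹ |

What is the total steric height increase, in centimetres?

0–250 m: 2.7×10⁻⁴ × 250 × 0.83 = 0.056025 m
Layer 2: 360 × 2.5×10⁻⁴ × 1.3 = 0.11700 m
340 × 2.1×10⁻⁴ × 0.42 = 0.029988 m
1300 × 1.3×10⁻⁴ × 0.4 = 0.06760 m
Δh = 0.056025 + 0.11700 + 0.029988 + 0.06760 = 0.270613 m ≈ 27.1 cm

about 27.1 cm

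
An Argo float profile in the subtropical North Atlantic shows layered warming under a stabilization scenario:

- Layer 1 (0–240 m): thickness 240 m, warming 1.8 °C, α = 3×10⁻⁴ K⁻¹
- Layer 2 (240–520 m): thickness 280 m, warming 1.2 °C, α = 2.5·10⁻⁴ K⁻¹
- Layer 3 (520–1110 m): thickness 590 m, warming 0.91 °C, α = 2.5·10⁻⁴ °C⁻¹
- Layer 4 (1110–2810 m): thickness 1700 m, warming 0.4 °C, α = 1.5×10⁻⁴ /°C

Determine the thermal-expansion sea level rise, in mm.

1.8 × 240 × 3×10⁻⁴ = 0.12960 m
240–520 m: 2.5×10⁻⁴ × 280 × 1.2 = 0.08400 m
520–1110 m: 0.91 × 590 × 2.5×10⁻⁴ = 0.134225 m
1700 × 1.5×10⁻⁴ × 0.4 = 0.10200 m
Δh = 0.12960 + 0.08400 + 0.134225 + 0.10200 = 0.449825 m

450 mm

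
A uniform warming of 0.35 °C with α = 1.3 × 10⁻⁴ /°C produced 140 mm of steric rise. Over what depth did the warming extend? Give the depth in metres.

H = Δh/(αΔT) = 0.14 / (1.3×10⁻⁴ × 0.35) ≈ 3077 m

about 3080 m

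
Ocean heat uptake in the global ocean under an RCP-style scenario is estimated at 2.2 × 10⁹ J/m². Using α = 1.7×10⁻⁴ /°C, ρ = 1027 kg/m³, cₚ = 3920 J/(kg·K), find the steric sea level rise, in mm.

92.9 mm of thermosteric rise

Δh = αQ/(ρcₚ) = 1.7×10⁻⁴ × 2.2×10⁹ / (1027 × 3920) ≈ 0.09290 m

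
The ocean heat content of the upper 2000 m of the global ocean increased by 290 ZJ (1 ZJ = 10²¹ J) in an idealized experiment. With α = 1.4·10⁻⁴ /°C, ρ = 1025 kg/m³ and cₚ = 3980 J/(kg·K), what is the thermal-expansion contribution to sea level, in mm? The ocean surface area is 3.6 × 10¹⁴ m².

Δh = 27.6 mm

Per unit area: Q = 290×10²¹ / (3.6×10¹⁴) ≈ 8.056×10⁸ J/m²
Δh = αQ/(ρcₚ) = 1.4×10⁻⁴ × 8.056×10⁸ / (1025 × 3980) ≈ 0.027647 m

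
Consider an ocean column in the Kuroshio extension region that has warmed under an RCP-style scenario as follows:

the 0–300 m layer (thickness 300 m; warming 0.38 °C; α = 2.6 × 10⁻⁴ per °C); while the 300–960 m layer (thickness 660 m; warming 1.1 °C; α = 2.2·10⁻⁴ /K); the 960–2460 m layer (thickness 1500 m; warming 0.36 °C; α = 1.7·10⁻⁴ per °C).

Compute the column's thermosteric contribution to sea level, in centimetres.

0–300 m: 2.6×10⁻⁴ × 300 × 0.38 = 0.02964 m
Layer 2: 1.1 × 660 × 2.2×10⁻⁴ = 0.15972 m
1.7×10⁻⁴ × 0.36 × 1500 = 0.09180 m
Δh = 0.02964 + 0.15972 + 0.09180 = 0.28116 m

Δh = 28.1 cm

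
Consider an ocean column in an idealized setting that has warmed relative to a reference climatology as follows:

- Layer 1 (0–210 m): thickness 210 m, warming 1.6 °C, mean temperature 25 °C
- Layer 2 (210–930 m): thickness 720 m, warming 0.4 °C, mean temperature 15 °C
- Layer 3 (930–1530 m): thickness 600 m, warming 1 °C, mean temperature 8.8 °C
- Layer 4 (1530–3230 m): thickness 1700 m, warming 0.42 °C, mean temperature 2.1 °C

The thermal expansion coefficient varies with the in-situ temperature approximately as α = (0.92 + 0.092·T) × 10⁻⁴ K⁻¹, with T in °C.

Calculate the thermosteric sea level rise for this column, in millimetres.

358 mm

Layer 1: α = (0.92 + 0.092×25)×10⁻⁴ = 3.22×10⁻⁴ K⁻¹
Layer 2: α = (0.92 + 0.092×15)×10⁻⁴ = 2.3×10⁻⁴ K⁻¹
Layer 3: α = (0.92 + 0.092×8.8)×10⁻⁴ = 1.7296×10⁻⁴ K⁻¹
Layer 4: α = (0.92 + 0.092×2.1)×10⁻⁴ = 1.1132×10⁻⁴ K⁻¹
Layer 1: 3.22×10⁻⁴ × 210 × 1.6 = 0.108192 m
210–930 m: 2.3×10⁻⁴ × 720 × 0.4 = 0.06624 m
1.7296×10⁻⁴ × 600 × 1 = 0.103776 m
1530–3230 m: 1700 × 0.42 × 1.1132×10⁻⁴ = 0.07948248 m
Δh = 0.108192 + 0.06624 + 0.103776 + 0.07948248 = 0.35769048 m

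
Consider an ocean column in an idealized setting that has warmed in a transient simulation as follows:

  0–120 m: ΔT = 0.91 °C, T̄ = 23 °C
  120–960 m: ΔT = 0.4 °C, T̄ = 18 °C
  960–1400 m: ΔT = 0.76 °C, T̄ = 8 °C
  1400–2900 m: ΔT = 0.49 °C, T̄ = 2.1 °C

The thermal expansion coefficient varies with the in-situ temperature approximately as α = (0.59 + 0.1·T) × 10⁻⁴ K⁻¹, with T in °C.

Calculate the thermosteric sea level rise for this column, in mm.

Layer 1: α = (0.59 + 0.1×23)×10⁻⁴ = 2.89×10⁻⁴ K⁻¹
Layer 2: α = (0.59 + 0.1×18)×10⁻⁴ = 2.39×10⁻⁴ K⁻¹
Layer 3: α = (0.59 + 0.1×8)×10⁻⁴ = 1.39×10⁻⁴ K⁻¹
Layer 4: α = (0.59 + 0.1×2.1)×10⁻⁴ = 0.8×10⁻⁴ K⁻¹
Layer 1: 120 × 2.89×10⁻⁴ × 0.91 = 0.0315588 m
2.39×10⁻⁴ × 840 × 0.4 = 0.080304 m
0.76 × 440 × 1.39×10⁻⁴ = 0.0464816 m
1400–2900 m: 0.8×10⁻⁴ × 1500 × 0.49 = 0.05880 m
Δh = 0.0315588 + 0.080304 + 0.0464816 + 0.05880 = 0.2171444 m ≈ 217 mm

217 mm of thermosteric rise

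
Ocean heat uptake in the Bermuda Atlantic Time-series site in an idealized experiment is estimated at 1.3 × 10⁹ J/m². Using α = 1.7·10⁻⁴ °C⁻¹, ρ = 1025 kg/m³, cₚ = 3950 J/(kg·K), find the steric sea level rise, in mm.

Δh = αQ/(ρcₚ) = 1.7×10⁻⁴ × 1.3×10⁹ / (1025 × 3950) ≈ 0.054585 m

Δh ≈ 54.6 mm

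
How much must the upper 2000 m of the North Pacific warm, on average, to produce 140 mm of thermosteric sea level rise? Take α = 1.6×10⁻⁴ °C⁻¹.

0.44 K

ΔT = Δh/(αH) = 0.14 / (1.6×10⁻⁴ × 2000) = 0.4375 K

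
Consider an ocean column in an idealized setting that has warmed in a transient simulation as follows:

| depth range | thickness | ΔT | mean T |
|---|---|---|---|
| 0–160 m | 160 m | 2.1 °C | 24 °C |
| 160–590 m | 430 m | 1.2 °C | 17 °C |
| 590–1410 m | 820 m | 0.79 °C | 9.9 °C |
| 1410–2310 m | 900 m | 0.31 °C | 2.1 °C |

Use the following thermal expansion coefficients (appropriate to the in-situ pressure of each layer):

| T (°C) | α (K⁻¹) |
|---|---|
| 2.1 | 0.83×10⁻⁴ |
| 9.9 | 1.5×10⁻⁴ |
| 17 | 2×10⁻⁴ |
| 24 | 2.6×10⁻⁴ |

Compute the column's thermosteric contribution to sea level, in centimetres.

Layer 1 at 24 °C → α = 2.6×10⁻⁴ K⁻¹
Layer 2 at 17 °C → α = 2×10⁻⁴ K⁻¹
Layer 3 at 9.9 °C → α = 1.5×10⁻⁴ K⁻¹
Layer 4 at 2.1 °C → α = 0.83×10⁻⁴ K⁻¹
Layer 1: 160 × 2.1 × 2.6×10⁻⁴ = 0.08736 m
430 × 1.2 × 2×10⁻⁴ = 0.10320 m
590–1410 m: 0.79 × 1.5×10⁻⁴ × 820 = 0.09717 m
0.31 × 900 × 0.83×10⁻⁴ = 0.023157 m
Δh = 0.08736 + 0.10320 + 0.09717 + 0.023157 = 0.310887 m ≈ 31.1 cm

31.1 cm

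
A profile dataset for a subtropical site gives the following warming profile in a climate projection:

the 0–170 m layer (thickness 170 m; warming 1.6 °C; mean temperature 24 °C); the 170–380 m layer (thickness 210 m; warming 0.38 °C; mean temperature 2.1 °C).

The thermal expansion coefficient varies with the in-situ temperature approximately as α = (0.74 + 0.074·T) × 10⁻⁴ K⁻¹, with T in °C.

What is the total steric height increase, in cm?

about 7.56 cm

Layer 1: α = (0.74 + 0.074×24)×10⁻⁴ = 2.516×10⁻⁴ K⁻¹
Layer 2: α = (0.74 + 0.074×2.1)×10⁻⁴ = 0.8954×10⁻⁴ K⁻¹
0–170 m: 170 × 1.6 × 2.516×10⁻⁴ = 0.0684352 m
Layer 2: 0.8954×10⁻⁴ × 210 × 0.38 = 0.007145292 m
Δh = 0.0684352 + 0.007145292 = 0.075580492 m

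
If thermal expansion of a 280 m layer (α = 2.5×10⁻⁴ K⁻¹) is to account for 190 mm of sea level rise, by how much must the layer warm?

about 2.71 K

ΔT = Δh/(αH) = 0.19 / (2.5×10⁻⁴ × 280) ≈ 2.714 K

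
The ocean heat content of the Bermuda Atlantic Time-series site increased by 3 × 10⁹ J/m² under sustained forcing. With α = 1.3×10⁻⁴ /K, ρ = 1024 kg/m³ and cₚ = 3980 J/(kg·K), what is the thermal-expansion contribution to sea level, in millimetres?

Δh = αQ/(ρcₚ) = 1.3×10⁻⁴ × 3×10⁹ / (1024 × 3980) ≈ 0.095693 m

Δh = 95.7 mm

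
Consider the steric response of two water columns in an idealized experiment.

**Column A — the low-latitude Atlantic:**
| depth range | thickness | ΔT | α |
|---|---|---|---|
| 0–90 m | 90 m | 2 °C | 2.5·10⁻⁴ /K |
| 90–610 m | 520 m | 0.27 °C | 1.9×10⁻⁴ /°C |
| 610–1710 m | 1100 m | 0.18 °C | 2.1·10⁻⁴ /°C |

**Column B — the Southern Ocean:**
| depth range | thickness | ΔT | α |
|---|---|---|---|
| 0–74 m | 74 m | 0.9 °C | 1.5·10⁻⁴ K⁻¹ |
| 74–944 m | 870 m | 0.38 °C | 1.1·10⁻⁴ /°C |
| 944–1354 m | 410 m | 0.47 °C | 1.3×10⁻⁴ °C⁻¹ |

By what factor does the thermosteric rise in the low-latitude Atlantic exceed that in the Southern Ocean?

a factor of 1.59

A 2 × 2.5×10⁻⁴ × 90 = 0.04500 m
A Layer 2: 0.27 × 1.9×10⁻⁴ × 520 = 0.026676 m
A Layer 3: 0.18 × 1100 × 2.1×10⁻⁴ = 0.04158 m
A total: 0.113256 m
B 0–74 m: 0.9 × 74 × 1.5×10⁻⁴ = 0.00999 m
B 74–944 m: 870 × 0.38 × 1.1×10⁻⁴ = 0.036366 m
B 410 × 0.47 × 1.3×10⁻⁴ = 0.025051 m
B total: 0.071407 m
Ratio: 0.113256 / 0.071407 ≈ 1.586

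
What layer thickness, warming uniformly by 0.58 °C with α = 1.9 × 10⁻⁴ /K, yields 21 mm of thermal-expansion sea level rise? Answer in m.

H ≈ 191 m

H = Δh/(αΔT) = 0.021 / (1.9×10⁻⁴ × 0.58) ≈ 190.6 m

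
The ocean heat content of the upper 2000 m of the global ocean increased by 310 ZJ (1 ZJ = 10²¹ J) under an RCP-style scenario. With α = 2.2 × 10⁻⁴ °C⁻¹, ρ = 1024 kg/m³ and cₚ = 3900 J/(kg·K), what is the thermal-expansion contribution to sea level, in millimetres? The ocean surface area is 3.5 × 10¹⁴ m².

49 mm

Per unit area: Q = 310×10²¹ / (3.5×10¹⁴) ≈ 8.857×10⁸ J/m²
Δh = αQ/(ρcₚ) = 2.2×10⁻⁴ × 8.857×10⁸ / (1024 × 3900) ≈ 0.048792 m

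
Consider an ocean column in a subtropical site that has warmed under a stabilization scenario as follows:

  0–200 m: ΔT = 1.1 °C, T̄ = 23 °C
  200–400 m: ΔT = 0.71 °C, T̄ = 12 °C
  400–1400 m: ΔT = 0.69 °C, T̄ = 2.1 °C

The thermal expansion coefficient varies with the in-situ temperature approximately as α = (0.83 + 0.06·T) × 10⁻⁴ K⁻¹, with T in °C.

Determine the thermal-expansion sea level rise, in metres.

0.137 m of thermosteric rise

Layer 1: α = (0.83 + 0.06×23)×10⁻⁴ = 2.21×10⁻⁴ K⁻¹
Layer 2: α = (0.83 + 0.06×12)×10⁻⁴ = 1.55×10⁻⁴ K⁻¹
Layer 3: α = (0.83 + 0.06×2.1)×10⁻⁴ = 0.956×10⁻⁴ K⁻¹
Layer 1: 200 × 1.1 × 2.21×10⁻⁴ = 0.04862 m
1.55×10⁻⁴ × 200 × 0.71 = 0.02201 m
400–1400 m: 0.69 × 1000 × 0.956×10⁻⁴ = 0.065964 m
Δh = 0.04862 + 0.02201 + 0.065964 = 0.136594 m ≈ 0.137 m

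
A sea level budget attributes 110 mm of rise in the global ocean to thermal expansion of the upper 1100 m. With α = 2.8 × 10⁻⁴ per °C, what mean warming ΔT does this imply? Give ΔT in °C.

ΔT = Δh/(αH) = 0.11 / (2.8×10⁻⁴ × 1100) ≈ 0.3571 °C

about 0.357 °C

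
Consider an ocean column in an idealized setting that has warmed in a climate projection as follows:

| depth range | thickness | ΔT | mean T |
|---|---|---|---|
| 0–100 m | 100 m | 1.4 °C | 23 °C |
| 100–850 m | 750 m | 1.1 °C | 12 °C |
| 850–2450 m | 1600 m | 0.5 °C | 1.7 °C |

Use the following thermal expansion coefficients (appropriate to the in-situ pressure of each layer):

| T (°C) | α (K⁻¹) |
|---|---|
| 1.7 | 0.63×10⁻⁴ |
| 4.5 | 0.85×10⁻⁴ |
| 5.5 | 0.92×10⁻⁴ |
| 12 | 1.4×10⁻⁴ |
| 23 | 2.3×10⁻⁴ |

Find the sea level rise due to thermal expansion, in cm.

Layer 1 at 23 °C → α = 2.3×10⁻⁴ K⁻¹
Layer 2 at 12 °C → α = 1.4×10⁻⁴ K⁻¹
Layer 3 at 1.7 °C → α = 0.63×10⁻⁴ K⁻¹
Layer 1: 100 × 2.3×10⁻⁴ × 1.4 = 0.03220 m
Layer 2: 1.4×10⁻⁴ × 750 × 1.1 = 0.11550 m
850–2450 m: 0.63×10⁻⁴ × 1600 × 0.5 = 0.05040 m
Δh = 0.03220 + 0.11550 + 0.05040 = 0.19810 m ≈ 19.8 cm

19.8 cm of thermosteric rise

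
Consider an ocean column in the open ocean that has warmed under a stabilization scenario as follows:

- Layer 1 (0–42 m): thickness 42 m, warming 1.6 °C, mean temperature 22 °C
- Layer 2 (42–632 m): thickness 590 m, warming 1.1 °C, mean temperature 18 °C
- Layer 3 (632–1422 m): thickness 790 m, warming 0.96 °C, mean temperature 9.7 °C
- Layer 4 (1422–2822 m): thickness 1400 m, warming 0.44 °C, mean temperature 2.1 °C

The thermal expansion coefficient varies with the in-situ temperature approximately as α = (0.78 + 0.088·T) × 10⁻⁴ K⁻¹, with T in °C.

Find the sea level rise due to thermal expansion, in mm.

Layer 1: α = (0.78 + 0.088×22)×10⁻⁴ = 2.716×10⁻⁴ K⁻¹
Layer 2: α = (0.78 + 0.088×18)×10⁻⁴ = 2.364×10⁻⁴ K⁻¹
Layer 3: α = (0.78 + 0.088×9.7)×10⁻⁴ = 1.6336×10⁻⁴ K⁻¹
Layer 4: α = (0.78 + 0.088×2.1)×10⁻⁴ = 0.9648×10⁻⁴ K⁻¹
Layer 1: 1.6 × 2.716×10⁻⁴ × 42 = 0.01825152 m
590 × 1.1 × 2.364×10⁻⁴ = 0.1534236 m
632–1422 m: 1.6336×10⁻⁴ × 790 × 0.96 = 0.123892224 m
1422–2822 m: 0.9648×10⁻⁴ × 1400 × 0.44 = 0.05943168 m
Δh = 0.01825152 + 0.1534236 + 0.123892224 + 0.05943168 = 0.354999024 m ≈ 355 mm

Δh = 355 mm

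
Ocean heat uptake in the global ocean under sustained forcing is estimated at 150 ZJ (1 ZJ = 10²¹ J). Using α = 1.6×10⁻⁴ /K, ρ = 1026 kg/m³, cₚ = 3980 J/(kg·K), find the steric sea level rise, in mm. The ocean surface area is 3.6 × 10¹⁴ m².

16.3 mm of thermosteric rise

Per unit area: Q = 150×10²¹ / (3.6×10¹⁴) ≈ 4.167×10⁸ J/m²
Δh = αQ/(ρcₚ) = 1.6×10⁻⁴ × 4.167×10⁸ / (1026 × 3980) ≈ 0.016327 m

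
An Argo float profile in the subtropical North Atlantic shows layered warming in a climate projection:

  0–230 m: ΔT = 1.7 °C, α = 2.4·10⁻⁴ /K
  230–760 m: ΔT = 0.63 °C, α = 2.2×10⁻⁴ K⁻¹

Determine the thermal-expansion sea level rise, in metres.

0.167 m

Layer 1: 1.7 × 2.4×10⁻⁴ × 230 = 0.09384 m
530 × 2.2×10⁻⁴ × 0.63 = 0.073458 m
Δh = 0.09384 + 0.073458 = 0.167298 m ≈ 0.167 m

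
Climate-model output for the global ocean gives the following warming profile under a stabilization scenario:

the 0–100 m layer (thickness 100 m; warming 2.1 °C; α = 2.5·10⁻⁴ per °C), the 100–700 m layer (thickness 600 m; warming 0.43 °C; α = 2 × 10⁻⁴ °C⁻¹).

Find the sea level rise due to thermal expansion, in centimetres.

Δh ≈ 10.4 cm

2.5×10⁻⁴ × 100 × 2.1 = 0.05250 m
Layer 2: 600 × 2×10⁻⁴ × 0.43 = 0.05160 m
Δh = 0.05250 + 0.05160 = 0.10410 m ≈ 10.4 cm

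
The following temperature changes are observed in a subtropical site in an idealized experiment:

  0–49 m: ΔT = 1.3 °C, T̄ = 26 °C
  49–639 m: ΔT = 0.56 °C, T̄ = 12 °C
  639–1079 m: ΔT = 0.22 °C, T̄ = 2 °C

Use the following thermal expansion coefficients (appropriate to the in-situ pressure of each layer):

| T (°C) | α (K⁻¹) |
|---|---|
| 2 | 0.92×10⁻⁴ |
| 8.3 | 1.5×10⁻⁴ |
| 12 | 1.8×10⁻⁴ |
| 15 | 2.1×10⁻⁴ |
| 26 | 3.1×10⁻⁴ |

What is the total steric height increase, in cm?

Δh = 8.81 cm

Layer 1 at 26 °C → α = 3.1×10⁻⁴ K⁻¹
Layer 2 at 12 °C → α = 1.8×10⁻⁴ K⁻¹
Layer 3 at 2 °C → α = 0.92×10⁻⁴ K⁻¹
1.3 × 49 × 3.1×10⁻⁴ = 0.019747 m
49–639 m: 590 × 0.56 × 1.8×10⁻⁴ = 0.059472 m
Layer 3: 0.22 × 440 × 0.92×10⁻⁴ = 0.0089056 m
Δh = 0.019747 + 0.059472 + 0.0089056 = 0.0881246 m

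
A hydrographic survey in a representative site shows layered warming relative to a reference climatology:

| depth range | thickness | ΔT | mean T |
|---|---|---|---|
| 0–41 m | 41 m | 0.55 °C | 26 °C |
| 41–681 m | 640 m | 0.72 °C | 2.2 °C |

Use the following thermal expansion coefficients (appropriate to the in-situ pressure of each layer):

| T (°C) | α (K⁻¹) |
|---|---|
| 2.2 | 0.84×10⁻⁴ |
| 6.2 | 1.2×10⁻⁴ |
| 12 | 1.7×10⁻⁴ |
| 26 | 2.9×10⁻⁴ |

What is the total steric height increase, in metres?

Layer 1 at 26 °C → α = 2.9×10⁻⁴ K⁻¹
Layer 2 at 2.2 °C → α = 0.84×10⁻⁴ K⁻¹
0.55 × 41 × 2.9×10⁻⁴ = 0.0065395 m
41–681 m: 0.72 × 0.84×10⁻⁴ × 640 = 0.0387072 m
Δh = 0.0065395 + 0.0387072 = 0.0452467 m

0.0452 m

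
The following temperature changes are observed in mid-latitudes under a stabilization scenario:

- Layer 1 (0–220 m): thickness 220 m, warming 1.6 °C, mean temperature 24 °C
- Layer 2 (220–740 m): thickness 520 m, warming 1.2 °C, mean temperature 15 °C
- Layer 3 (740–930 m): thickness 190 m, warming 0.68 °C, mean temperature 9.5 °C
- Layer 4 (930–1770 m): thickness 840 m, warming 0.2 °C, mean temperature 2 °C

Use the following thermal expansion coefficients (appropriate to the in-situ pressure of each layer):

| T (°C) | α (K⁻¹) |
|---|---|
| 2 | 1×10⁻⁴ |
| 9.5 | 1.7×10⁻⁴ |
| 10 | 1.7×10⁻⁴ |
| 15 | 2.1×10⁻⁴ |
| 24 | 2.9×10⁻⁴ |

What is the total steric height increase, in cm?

Δh = 27.2 cm

Layer 1 at 24 °C → α = 2.9×10⁻⁴ K⁻¹
Layer 2 at 15 °C → α = 2.1×10⁻⁴ K⁻¹
Layer 3 at 9.5 °C → α = 1.7×10⁻⁴ K⁻¹
Layer 4 at 2 °C → α = 1×10⁻⁴ K⁻¹
220 × 1.6 × 2.9×10⁻⁴ = 0.10208 m
Layer 2: 520 × 1.2 × 2.1×10⁻⁴ = 0.13104 m
Layer 3: 0.68 × 1.7×10⁻⁴ × 190 = 0.021964 m
930–1770 m: 840 × 0.2 × 1×10⁻⁴ = 0.01680 m
Δh = 0.10208 + 0.13104 + 0.021964 + 0.01680 = 0.271884 m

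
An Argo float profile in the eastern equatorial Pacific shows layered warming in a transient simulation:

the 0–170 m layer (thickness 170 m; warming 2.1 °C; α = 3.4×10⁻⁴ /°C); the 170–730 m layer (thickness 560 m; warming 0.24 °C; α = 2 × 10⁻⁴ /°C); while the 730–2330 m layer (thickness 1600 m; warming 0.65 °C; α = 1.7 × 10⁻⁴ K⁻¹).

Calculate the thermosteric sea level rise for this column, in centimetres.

170 × 2.1 × 3.4×10⁻⁴ = 0.12138 m
560 × 0.24 × 2×10⁻⁴ = 0.02688 m
730–2330 m: 1600 × 0.65 × 1.7×10⁻⁴ = 0.17680 m
Δh = 0.12138 + 0.02688 + 0.17680 = 0.32506 m

32.5 cm of thermosteric rise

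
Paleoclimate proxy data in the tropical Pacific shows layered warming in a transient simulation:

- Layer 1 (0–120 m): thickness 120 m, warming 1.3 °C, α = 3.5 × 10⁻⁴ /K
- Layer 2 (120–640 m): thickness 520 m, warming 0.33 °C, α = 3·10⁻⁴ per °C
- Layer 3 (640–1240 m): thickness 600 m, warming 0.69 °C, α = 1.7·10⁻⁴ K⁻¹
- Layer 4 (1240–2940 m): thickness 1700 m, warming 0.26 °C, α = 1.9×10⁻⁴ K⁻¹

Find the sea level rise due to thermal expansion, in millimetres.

about 260 mm

0–120 m: 120 × 1.3 × 3.5×10⁻⁴ = 0.05460 m
Layer 2: 0.33 × 520 × 3×10⁻⁴ = 0.05148 m
Layer 3: 600 × 1.7×10⁻⁴ × 0.69 = 0.07038 m
1700 × 1.9×10⁻⁴ × 0.26 = 0.08398 m
Δh = 0.05460 + 0.05148 + 0.07038 + 0.08398 = 0.26044 m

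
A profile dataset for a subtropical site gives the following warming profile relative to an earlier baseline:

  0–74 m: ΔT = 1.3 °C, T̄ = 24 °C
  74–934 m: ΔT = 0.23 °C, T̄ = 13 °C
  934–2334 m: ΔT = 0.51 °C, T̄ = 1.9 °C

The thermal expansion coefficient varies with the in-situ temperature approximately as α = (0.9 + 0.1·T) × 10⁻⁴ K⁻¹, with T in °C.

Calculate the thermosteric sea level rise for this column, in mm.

153 mm of thermosteric rise

Layer 1: α = (0.9 + 0.1×24)×10⁻⁴ = 3.3×10⁻⁴ K⁻¹
Layer 2: α = (0.9 + 0.1×13)×10⁻⁴ = 2.2×10⁻⁴ K⁻¹
Layer 3: α = (0.9 + 0.1×1.9)×10⁻⁴ = 1.09×10⁻⁴ K⁻¹
3.3×10⁻⁴ × 1.3 × 74 = 0.031746 m
860 × 0.23 × 2.2×10⁻⁴ = 0.043516 m
934–2334 m: 1.09×10⁻⁴ × 1400 × 0.51 = 0.077826 m
Δh = 0.031746 + 0.043516 + 0.077826 = 0.153088 m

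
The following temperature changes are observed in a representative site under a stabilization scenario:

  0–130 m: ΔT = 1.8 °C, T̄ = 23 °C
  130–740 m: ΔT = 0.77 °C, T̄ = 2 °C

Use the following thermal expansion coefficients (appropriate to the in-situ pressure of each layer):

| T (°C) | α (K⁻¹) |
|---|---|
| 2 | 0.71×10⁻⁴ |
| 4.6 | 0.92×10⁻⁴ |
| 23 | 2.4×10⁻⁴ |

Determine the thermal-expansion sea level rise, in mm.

about 89.5 mm

Layer 1 at 23 °C → α = 2.4×10⁻⁴ K⁻¹
Layer 2 at 2 °C → α = 0.71×10⁻⁴ K⁻¹
1.8 × 2.4×10⁻⁴ × 130 = 0.05616 m
0.71×10⁻⁴ × 0.77 × 610 = 0.0333487 m
Δh = 0.05616 + 0.0333487 = 0.0895087 m ≈ 89.5 mm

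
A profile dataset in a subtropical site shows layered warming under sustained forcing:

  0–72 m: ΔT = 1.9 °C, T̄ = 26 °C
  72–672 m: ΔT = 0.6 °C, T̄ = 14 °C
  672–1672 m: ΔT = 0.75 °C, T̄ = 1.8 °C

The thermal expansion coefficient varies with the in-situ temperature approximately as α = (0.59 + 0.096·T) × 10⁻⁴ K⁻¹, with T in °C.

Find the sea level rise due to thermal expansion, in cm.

Layer 1: α = (0.59 + 0.096×26)×10⁻⁴ = 3.086×10⁻⁴ K⁻¹
Layer 2: α = (0.59 + 0.096×14)×10⁻⁴ = 1.934×10⁻⁴ K⁻¹
Layer 3: α = (0.59 + 0.096×1.8)×10⁻⁴ = 0.7628×10⁻⁴ K⁻¹
0–72 m: 1.9 × 72 × 3.086×10⁻⁴ = 0.04221648 m
Layer 2: 0.6 × 1.934×10⁻⁴ × 600 = 0.069624 m
Layer 3: 0.7628×10⁻⁴ × 1000 × 0.75 = 0.05721 m
Δh = 0.04221648 + 0.069624 + 0.05721 = 0.16905048 m ≈ 16.9 cm

Δh ≈ 16.9 cm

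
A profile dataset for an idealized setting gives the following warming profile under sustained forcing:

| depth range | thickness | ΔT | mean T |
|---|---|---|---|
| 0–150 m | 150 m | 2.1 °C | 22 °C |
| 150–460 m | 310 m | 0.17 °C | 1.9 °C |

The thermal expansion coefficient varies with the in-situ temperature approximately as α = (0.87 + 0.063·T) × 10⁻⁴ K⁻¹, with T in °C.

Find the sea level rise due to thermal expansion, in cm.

7.63 cm

Layer 1: α = (0.87 + 0.063×22)×10⁻⁴ = 2.256×10⁻⁴ K⁻¹
Layer 2: α = (0.87 + 0.063×1.9)×10⁻⁴ = 0.9897×10⁻⁴ K⁻¹
0–150 m: 2.1 × 150 × 2.256×10⁻⁴ = 0.071064 m
150–460 m: 0.17 × 0.9897×10⁻⁴ × 310 = 0.005215719 m
Δh = 0.071064 + 0.005215719 = 0.076279719 m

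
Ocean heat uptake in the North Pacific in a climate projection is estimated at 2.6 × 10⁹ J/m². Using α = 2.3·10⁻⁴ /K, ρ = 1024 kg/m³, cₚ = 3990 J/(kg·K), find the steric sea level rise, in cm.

Δh = αQ/(ρcₚ) = 2.3×10⁻⁴ × 2.6×10⁹ / (1024 × 3990) ≈ 0.14636 m

Δh = 14.6 cm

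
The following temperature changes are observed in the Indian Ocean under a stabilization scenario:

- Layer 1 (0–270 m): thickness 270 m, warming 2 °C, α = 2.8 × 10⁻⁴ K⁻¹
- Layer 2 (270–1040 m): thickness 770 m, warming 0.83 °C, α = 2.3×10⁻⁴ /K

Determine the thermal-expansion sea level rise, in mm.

Δh = 298 mm

270 × 2 × 2.8×10⁻⁴ = 0.15120 m
270–1040 m: 2.3×10⁻⁴ × 0.83 × 770 = 0.146993 m
Δh = 0.15120 + 0.146993 = 0.298193 m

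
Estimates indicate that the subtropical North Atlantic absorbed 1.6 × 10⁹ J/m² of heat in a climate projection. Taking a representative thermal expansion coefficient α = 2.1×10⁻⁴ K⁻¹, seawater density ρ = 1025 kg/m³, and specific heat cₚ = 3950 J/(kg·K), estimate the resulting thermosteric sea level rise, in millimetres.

Δh = αQ/(ρcₚ) = 2.1×10⁻⁴ × 1.6×10⁹ / (1025 × 3950) ≈ 0.082989 m

83 mm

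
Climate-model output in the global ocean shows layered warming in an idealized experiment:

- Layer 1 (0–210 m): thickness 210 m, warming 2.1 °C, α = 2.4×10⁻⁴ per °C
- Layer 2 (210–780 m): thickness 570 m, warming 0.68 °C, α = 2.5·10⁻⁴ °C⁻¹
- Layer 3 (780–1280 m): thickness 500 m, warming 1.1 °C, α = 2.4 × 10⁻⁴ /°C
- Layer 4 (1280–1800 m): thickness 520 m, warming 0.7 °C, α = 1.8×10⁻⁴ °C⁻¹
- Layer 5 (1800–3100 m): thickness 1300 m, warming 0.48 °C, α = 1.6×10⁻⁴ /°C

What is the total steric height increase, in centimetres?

Δh = 50.0 cm

2.1 × 210 × 2.4×10⁻⁴ = 0.10584 m
210–780 m: 2.5×10⁻⁴ × 570 × 0.68 = 0.09690 m
780–1280 m: 500 × 1.1 × 2.4×10⁻⁴ = 0.13200 m
Layer 4: 0.7 × 520 × 1.8×10⁻⁴ = 0.06552 m
1800–3100 m: 0.48 × 1300 × 1.6×10⁻⁴ = 0.09984 m
Δh = 0.10584 + 0.09690 + 0.13200 + 0.06552 + 0.09984 = 0.50010 m ≈ 50.0 cm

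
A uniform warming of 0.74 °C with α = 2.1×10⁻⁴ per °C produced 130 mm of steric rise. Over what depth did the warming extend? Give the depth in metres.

H = Δh/(αΔT) = 0.13 / (2.1×10⁻⁴ × 0.74) ≈ 836.6 m

837 m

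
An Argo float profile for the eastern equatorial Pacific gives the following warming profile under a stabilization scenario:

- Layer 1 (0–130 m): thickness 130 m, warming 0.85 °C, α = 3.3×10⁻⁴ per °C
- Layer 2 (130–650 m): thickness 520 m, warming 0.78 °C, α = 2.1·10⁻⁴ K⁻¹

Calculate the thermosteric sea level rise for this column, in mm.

Δh ≈ 120 mm

3.3×10⁻⁴ × 0.85 × 130 = 0.036465 m
Layer 2: 2.1×10⁻⁴ × 520 × 0.78 = 0.085176 m
Δh = 0.036465 + 0.085176 = 0.121641 m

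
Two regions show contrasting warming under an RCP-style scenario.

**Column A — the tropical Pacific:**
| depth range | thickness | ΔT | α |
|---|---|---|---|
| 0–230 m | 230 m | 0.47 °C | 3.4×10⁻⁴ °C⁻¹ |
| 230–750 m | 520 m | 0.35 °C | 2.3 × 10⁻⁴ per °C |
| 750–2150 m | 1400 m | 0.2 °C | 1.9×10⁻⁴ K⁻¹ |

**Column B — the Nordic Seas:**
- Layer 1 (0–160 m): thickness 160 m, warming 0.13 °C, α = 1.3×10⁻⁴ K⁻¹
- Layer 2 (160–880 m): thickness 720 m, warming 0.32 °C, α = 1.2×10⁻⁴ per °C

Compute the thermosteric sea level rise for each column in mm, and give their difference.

Δh_A ≈ 132 mm, Δh_B ≈ 30.4 mm; difference ≈ 101 mm

A Layer 1: 0.47 × 3.4×10⁻⁴ × 230 = 0.036754 m
A 0.35 × 520 × 2.3×10⁻⁴ = 0.04186 m
A 1.9×10⁻⁴ × 0.2 × 1400 = 0.05320 m
A total: 0.131814 m
B 0–160 m: 1.3×10⁻⁴ × 160 × 0.13 = 0.002704 m
B Layer 2: 720 × 1.2×10⁻⁴ × 0.32 = 0.027648 m
B total: 0.030352 m
Difference: 0.131814 − 0.030352 = 0.101462 m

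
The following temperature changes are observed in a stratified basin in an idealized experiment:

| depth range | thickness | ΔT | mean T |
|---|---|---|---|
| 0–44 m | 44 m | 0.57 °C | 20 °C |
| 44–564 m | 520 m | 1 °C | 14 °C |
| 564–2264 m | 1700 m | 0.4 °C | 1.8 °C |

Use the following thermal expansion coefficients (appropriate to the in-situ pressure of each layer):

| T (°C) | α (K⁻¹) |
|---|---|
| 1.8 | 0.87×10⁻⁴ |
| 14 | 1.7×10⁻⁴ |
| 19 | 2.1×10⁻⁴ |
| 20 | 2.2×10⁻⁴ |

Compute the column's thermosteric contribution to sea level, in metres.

0.153 m

Layer 1 at 20 °C → α = 2.2×10⁻⁴ K⁻¹
Layer 2 at 14 °C → α = 1.7×10⁻⁴ K⁻¹
Layer 3 at 1.8 °C → α = 0.87×10⁻⁴ K⁻¹
Layer 1: 2.2×10⁻⁴ × 0.57 × 44 = 0.0055176 m
44–564 m: 1.7×10⁻⁴ × 1 × 520 = 0.08840 m
0.4 × 1700 × 0.87×10⁻⁴ = 0.05916 m
Δh = 0.0055176 + 0.08840 + 0.05916 = 0.1530776 m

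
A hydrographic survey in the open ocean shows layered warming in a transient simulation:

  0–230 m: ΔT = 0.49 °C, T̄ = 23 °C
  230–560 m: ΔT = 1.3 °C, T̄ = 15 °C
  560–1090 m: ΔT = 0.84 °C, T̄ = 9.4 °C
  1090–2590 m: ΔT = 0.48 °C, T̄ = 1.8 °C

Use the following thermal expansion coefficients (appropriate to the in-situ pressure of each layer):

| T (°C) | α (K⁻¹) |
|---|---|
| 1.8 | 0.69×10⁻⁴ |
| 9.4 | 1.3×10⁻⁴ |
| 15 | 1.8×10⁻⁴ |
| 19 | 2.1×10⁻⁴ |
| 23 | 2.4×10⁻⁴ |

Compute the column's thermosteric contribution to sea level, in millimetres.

about 212 mm

Layer 1 at 23 °C → α = 2.4×10⁻⁴ K⁻¹
Layer 2 at 15 °C → α = 1.8×10⁻⁴ K⁻¹
Layer 3 at 9.4 °C → α = 1.3×10⁻⁴ K⁻¹
Layer 4 at 1.8 °C → α = 0.69×10⁻⁴ K⁻¹
Layer 1: 230 × 0.49 × 2.4×10⁻⁴ = 0.027048 m
330 × 1.3 × 1.8×10⁻⁴ = 0.07722 m
560–1090 m: 0.84 × 1.3×10⁻⁴ × 530 = 0.057876 m
Layer 4: 1500 × 0.69×10⁻⁴ × 0.48 = 0.04968 m
Δh = 0.027048 + 0.07722 + 0.057876 + 0.04968 = 0.211824 m ≈ 212 mm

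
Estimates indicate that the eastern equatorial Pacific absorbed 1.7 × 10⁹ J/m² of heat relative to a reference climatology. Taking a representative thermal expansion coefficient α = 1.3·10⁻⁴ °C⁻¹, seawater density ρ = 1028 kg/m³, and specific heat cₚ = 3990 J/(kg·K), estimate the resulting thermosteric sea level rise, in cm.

Δh = αQ/(ρcₚ) = 1.3×10⁻⁴ × 1.7×10⁹ / (1028 × 3990) ≈ 0.05388 m

Δh = 5.39 cm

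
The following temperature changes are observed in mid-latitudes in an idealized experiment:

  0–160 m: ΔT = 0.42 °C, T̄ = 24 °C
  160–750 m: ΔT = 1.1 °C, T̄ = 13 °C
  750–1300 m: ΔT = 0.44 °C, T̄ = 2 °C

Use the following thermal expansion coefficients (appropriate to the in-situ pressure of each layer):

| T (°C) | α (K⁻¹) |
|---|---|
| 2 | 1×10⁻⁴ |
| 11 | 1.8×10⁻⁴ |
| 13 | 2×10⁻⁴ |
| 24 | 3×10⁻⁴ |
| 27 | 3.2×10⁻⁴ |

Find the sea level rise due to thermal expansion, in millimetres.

about 170 mm

Layer 1 at 24 °C → α = 3×10⁻⁴ K⁻¹
Layer 2 at 13 °C → α = 2×10⁻⁴ K⁻¹
Layer 3 at 2 °C → α = 1×10⁻⁴ K⁻¹
Layer 1: 160 × 0.42 × 3×10⁻⁴ = 0.02016 m
Layer 2: 1.1 × 2×10⁻⁴ × 590 = 0.12980 m
750–1300 m: 0.44 × 1×10⁻⁴ × 550 = 0.02420 m
Δh = 0.02016 + 0.12980 + 0.02420 = 0.17416 m ≈ 170 mm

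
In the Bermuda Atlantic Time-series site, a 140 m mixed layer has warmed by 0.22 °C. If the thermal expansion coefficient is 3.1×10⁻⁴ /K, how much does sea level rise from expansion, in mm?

9.55 mm of thermosteric rise

Δh = αΔT·H = 3.1×10⁻⁴ × 0.22 × 140 = 0.009548 m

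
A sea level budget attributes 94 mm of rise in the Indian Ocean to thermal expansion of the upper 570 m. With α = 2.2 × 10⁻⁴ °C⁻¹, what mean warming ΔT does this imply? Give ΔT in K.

ΔT ≈ 0.750 K

ΔT = Δh/(αH) = 0.094 / (2.2×10⁻⁴ × 570) ≈ 0.7496 K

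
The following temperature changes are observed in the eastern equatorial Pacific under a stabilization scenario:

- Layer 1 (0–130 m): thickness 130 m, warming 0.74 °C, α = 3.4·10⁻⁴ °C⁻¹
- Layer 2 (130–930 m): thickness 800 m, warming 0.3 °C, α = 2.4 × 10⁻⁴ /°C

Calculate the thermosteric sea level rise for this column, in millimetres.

90.3 mm of thermosteric rise

3.4×10⁻⁴ × 0.74 × 130 = 0.032708 m
130–930 m: 2.4×10⁻⁴ × 800 × 0.3 = 0.05760 m
Δh = 0.032708 + 0.05760 = 0.090308 m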